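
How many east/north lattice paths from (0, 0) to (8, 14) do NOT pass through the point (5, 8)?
Number of paths = 211662

Total paths from (0, 0) to (8, 14): C(22, 8) = 319770. Paths through (5, 8): (paths (0, 0) → (5, 8)) × (paths (5, 8) → (8, 14)) = C(13, 5) · C(9, 3) = 1287 · 84 = 108108. Avoidance count = 319770 − 108108 = 211662.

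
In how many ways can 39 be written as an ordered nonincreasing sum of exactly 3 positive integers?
p(39, 3 parts) = 127

Partitions of n into exactly k parts are in bijection with partitions of n − k into at most k parts (subtract 1 from each part). So p(39, exactly 3) = p(36, parts ≤ 3). Computing via the recurrence p(m, j) = p(m, j−1) + p(m−j, j) gives 127.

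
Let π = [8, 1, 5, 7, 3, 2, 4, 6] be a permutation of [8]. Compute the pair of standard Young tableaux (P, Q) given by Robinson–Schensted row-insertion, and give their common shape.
P = [1, 2, 4, 6] / [3, 7] / [5] / [8];  Q = [1, 3, 4, 8] / [2, 7] / [5] / [6];  common shape = (4, 2, 1, 1)

Row-insert the values π_1, π_2, … into P one at a time, bumping the leftmost entry strictly greater than the inserted value down to the next row. The recording tableau Q records, in position (i, j), the step at which that cell was added to P.
  Insert 8 (step 1): P = [8];  Q = [1]
  Insert 1 (step 2): P = [1] / [8];  Q = [1] / [2]
  Insert 5 (step 3): P = [1, 5] / [8];  Q = [1, 3] / [2]
  Insert 7 (step 4): P = [1, 5, 7] / [8];  Q = [1, 3, 4] / [2]
  Insert 3 (step 5): P = [1, 3, 7] / [5] / [8];  Q = [1, 3, 4] / [2] / [5]
  Insert 2 (step 6): P = [1, 2, 7] / [3] / [5] / [8];  Q = [1, 3, 4] / [2] / [5] / [6]
  Insert 4 (step 7): P = [1, 2, 4] / [3, 7] / [5] / [8];  Q = [1, 3, 4] / [2, 7] / [5] / [6]
  Insert 6 (step 8): P = [1, 2, 4, 6] / [3, 7] / [5] / [8];  Q = [1, 3, 4, 8] / [2, 7] / [5] / [6]
Final shape: (4, 2, 1, 1).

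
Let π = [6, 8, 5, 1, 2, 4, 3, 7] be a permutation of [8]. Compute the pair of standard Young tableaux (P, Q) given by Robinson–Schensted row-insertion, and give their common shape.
P = [1, 2, 3, 7] / [4, 8] / [5] / [6];  Q = [1, 2, 6, 8] / [3, 5] / [4] / [7];  common shape = (4, 2, 1, 1)

Row-insert the values π_1, π_2, … into P one at a time, bumping the leftmost entry strictly greater than the inserted value down to the next row. The recording tableau Q records, in position (i, j), the step at which that cell was added to P.
  Insert 6 (step 1): P = [6];  Q = [1]
  Insert 8 (step 2): P = [6, 8];  Q = [1, 2]
  Insert 5 (step 3): P = [5, 8] / [6];  Q = [1, 2] / [3]
  Insert 1 (step 4): P = [1, 8] / [5] / [6];  Q = [1, 2] / [3] / [4]
  Insert 2 (step 5): P = [1, 2] / [5, 8] / [6];  Q = [1, 2] / [3, 5] / [4]
  Insert 4 (step 6): P = [1, 2, 4] / [5, 8] / [6];  Q = [1, 2, 6] / [3, 5] / [4]
  Insert 3 (step 7): P = [1, 2, 3] / [4, 8] / [5] / [6];  Q = [1, 2, 6] / [3, 5] / [4] / [7]
  Insert 7 (step 8): P = [1, 2, 3, 7] / [4, 8] / [5] / [6];  Q = [1, 2, 6, 8] / [3, 5] / [4] / [7]
Final shape: (4, 2, 1, 1).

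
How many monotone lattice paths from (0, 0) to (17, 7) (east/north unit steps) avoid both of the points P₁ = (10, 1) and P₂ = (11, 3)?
Number of paths = 257718

Inclusion–exclusion. Total paths: C(24, 17) = 346104. Through P₁: C(11, 10)·C(13, 7) = 18876. Through P₂: C(14, 11)·C(10, 6) = 76440. Since P₁ is strictly southwest of P₂, a monotone path through both must visit P₁ then P₂; paths through both = C(11, 10)·C(3, 1)·C(10, 6) = 6930. Avoid both = 346104 − 18876 − 76440 + 6930 = 257718.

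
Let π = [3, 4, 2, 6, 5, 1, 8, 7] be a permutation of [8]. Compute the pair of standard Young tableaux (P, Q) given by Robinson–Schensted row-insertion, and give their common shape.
P = [1, 4, 5, 7] / [2, 6, 8] / [3];  Q = [1, 2, 4, 7] / [3, 5, 8] / [6];  common shape = (4, 3, 1)

Row-insert the values π_1, π_2, … into P one at a time, bumping the leftmost entry strictly greater than the inserted value down to the next row. The recording tableau Q records, in position (i, j), the step at which that cell was added to P.
  Insert 3 (step 1): P = [3];  Q = [1]
  Insert 4 (step 2): P = [3, 4];  Q = [1, 2]
  Insert 2 (step 3): P = [2, 4] / [3];  Q = [1, 2] / [3]
  Insert 6 (step 4): P = [2, 4, 6] / [3];  Q = [1, 2, 4] / [3]
  Insert 5 (step 5): P = [2, 4, 5] / [3, 6];  Q = [1, 2, 4] / [3, 5]
  Insert 1 (step 6): P = [1, 4, 5] / [2, 6] / [3];  Q = [1, 2, 4] / [3, 5] / [6]
  Insert 8 (step 7): P = [1, 4, 5, 8] / [2, 6] / [3];  Q = [1, 2, 4, 7] / [3, 5] / [6]
  Insert 7 (step 8): P = [1, 4, 5, 7] / [2, 6, 8] / [3];  Q = [1, 2, 4, 7] / [3, 5, 8] / [6]
Final shape: (4, 3, 1).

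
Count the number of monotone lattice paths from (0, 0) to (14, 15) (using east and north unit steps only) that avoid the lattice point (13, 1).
Number of paths = 77558550

Total paths from (0, 0) to (14, 15): C(29, 14) = 77558760. Paths through (13, 1): (paths (0, 0) → (13, 1)) × (paths (13, 1) → (14, 15)) = C(14, 13) · C(15, 1) = 14 · 15 = 210. Avoidance count = 77558760 − 210 = 77558550.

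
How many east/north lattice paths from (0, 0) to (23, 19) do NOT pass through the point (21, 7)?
Number of paths = 446667563160

Total paths from (0, 0) to (23, 19): C(42, 23) = 446775310800. Paths through (21, 7): (paths (0, 0) → (21, 7)) × (paths (21, 7) → (23, 19)) = C(28, 21) · C(14, 2) = 1184040 · 91 = 107747640. Avoidance count = 446775310800 − 107747640 = 446667563160.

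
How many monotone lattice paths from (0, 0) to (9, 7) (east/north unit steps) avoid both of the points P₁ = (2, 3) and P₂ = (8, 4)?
Number of paths = 6440

Inclusion–exclusion. Total paths: C(16, 9) = 11440. Through P₁: C(5, 2)·C(11, 7) = 3300. Through P₂: C(12, 8)·C(4, 1) = 1980. Since P₁ is strictly southwest of P₂, a monotone path through both must visit P₁ then P₂; paths through both = C(5, 2)·C(7, 6)·C(4, 1) = 280. Avoid both = 11440 − 3300 − 1980 + 280 = 6440.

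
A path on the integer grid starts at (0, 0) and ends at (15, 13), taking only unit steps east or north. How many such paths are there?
Number of paths = 37442160

A monotone lattice path from (0, 0) to (15, 13) consists of 15 east steps and 13 north steps in some order, so it is determined by which 15 of the 28 steps are east. The count is C(28, 15) = 37442160.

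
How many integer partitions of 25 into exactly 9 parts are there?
p(25, 9 parts) = 201

Partitions of n into exactly k parts are in bijection with partitions of n − k into at most k parts (subtract 1 from each part). So p(25, exactly 9) = p(16, parts ≤ 9). Computing via the recurrence p(m, j) = p(m, j−1) + p(m−j, j) gives 201.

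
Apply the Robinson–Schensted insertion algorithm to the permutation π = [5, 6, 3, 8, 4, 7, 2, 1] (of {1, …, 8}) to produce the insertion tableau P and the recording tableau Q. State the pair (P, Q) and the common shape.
P = [1, 4, 7] / [2, 6, 8] / [3] / [5];  Q = [1, 2, 4] / [3, 5, 6] / [7] / [8];  common shape = (3, 3, 1, 1)

Row-insert the values π_1, π_2, … into P one at a time, bumping the leftmost entry strictly greater than the inserted value down to the next row. The recording tableau Q records, in position (i, j), the step at which that cell was added to P.
  Insert 5 (step 1): P = [5];  Q = [1]
  Insert 6 (step 2): P = [5, 6];  Q = [1, 2]
  Insert 3 (step 3): P = [3, 6] / [5];  Q = [1, 2] / [3]
  Insert 8 (step 4): P = [3, 6, 8] / [5];  Q = [1, 2, 4] / [3]
  Insert 4 (step 5): P = [3, 4, 8] / [5, 6];  Q = [1, 2, 4] / [3, 5]
  Insert 7 (step 6): P = [3, 4, 7] / [5, 6, 8];  Q = [1, 2, 4] / [3, 5, 6]
  Insert 2 (step 7): P = [2, 4, 7] / [3, 6, 8] / [5];  Q = [1, 2, 4] / [3, 5, 6] / [7]
  Insert 1 (step 8): P = [1, 4, 7] / [2, 6, 8] / [3] / [5];  Q = [1, 2, 4] / [3, 5, 6] / [7] / [8]
Final shape: (3, 3, 1, 1).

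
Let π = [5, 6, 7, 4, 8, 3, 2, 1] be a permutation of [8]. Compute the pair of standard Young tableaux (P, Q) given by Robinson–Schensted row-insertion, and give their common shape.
P = [1, 6, 7, 8] / [2] / [3] / [4] / [5];  Q = [1, 2, 3, 5] / [4] / [6] / [7] / [8];  common shape = (4, 1, 1, 1, 1)

Row-insert the values π_1, π_2, … into P one at a time, bumping the leftmost entry strictly greater than the inserted value down to the next row. The recording tableau Q records, in position (i, j), the step at which that cell was added to P.
  Insert 5 (step 1): P = [5];  Q = [1]
  Insert 6 (step 2): P = [5, 6];  Q = [1, 2]
  Insert 7 (step 3): P = [5, 6, 7];  Q = [1, 2, 3]
  Insert 4 (step 4): P = [4, 6, 7] / [5];  Q = [1, 2, 3] / [4]
  Insert 8 (step 5): P = [4, 6, 7, 8] / [5];  Q = [1, 2, 3, 5] / [4]
  Insert 3 (step 6): P = [3, 6, 7, 8] / [4] / [5];  Q = [1, 2, 3, 5] / [4] / [6]
  Insert 2 (step 7): P = [2, 6, 7, 8] / [3] / [4] / [5];  Q = [1, 2, 3, 5] / [4] / [6] / [7]
  Insert 1 (step 8): P = [1, 6, 7, 8] / [2] / [3] / [4] / [5];  Q = [1, 2, 3, 5] / [4] / [6] / [7] / [8]
Final shape: (4, 1, 1, 1, 1).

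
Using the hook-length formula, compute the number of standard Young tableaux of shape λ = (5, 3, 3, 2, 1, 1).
# SYT of shape (5, 3, 3, 2, 1, 1) = 231660

Hook-length formula: f^λ = n! / Π hook(c), product over all cells c of the Young diagram. For λ = (5, 3, 3, 2, 1, 1), n = 15 boxes. Hook lengths by row (left-to-right, top-to-bottom): [10, 7, 5, 2, 1]; [7, 4, 2]; [6, 3, 1]; [4, 1]; [2]; [1]. Product of hooks = 5644800. So f^λ = 15! / 5644800 = 1307674368000 / 5644800 = 231660.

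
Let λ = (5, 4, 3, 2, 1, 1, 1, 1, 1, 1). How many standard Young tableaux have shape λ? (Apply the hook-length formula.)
# SYT of shape (5, 4, 3, 2, 1, 1, 1, 1, 1, 1) = 53209728

Hook-length formula: f^λ = n! / Π hook(c), product over all cells c of the Young diagram. For λ = (5, 4, 3, 2, 1, 1, 1, 1, 1, 1), n = 20 boxes. Hook lengths by row (left-to-right, top-to-bottom): [14, 7, 5, 3, 1]; [12, 5, 3, 1]; [10, 3, 1]; [8, 1]; [6]; [5]; [4]; [3]; [2]; [1]. Product of hooks = 45722880000. So f^λ = 20! / 45722880000 = 2432902008176640000 / 45722880000 = 53209728.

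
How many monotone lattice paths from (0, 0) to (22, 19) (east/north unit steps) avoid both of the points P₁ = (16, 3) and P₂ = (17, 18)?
Number of paths = 217365057327

Inclusion–exclusion. Total paths: C(41, 22) = 244662670200. Through P₁: C(19, 16)·C(22, 6) = 72299997. Through P₂: C(35, 17)·C(6, 5) = 27225405900. Since P₁ is strictly southwest of P₂, a monotone path through both must visit P₁ then P₂; paths through both = C(19, 16)·C(16, 1)·C(6, 5) = 93024. Avoid both = 244662670200 − 72299997 − 27225405900 + 93024 = 217365057327.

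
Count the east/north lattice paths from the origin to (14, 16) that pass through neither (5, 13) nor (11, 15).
Number of paths = 113592691

Inclusion–exclusion. Total paths: C(30, 14) = 145422675. Through P₁: C(18, 5)·C(12, 9) = 1884960. Through P₂: C(26, 11)·C(4, 3) = 30904640. Since P₁ is strictly southwest of P₂, a monotone path through both must visit P₁ then P₂; paths through both = C(18, 5)·C(8, 6)·C(4, 3) = 959616. Avoid both = 145422675 − 1884960 − 30904640 + 959616 = 113592691.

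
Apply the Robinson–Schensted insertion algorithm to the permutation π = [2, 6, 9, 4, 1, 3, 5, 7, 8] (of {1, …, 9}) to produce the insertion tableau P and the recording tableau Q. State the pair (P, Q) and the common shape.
P = [1, 3, 5, 7, 8] / [2, 4, 9] / [6];  Q = [1, 2, 3, 8, 9] / [4, 6, 7] / [5];  common shape = (5, 3, 1)

Row-insert the values π_1, π_2, … into P one at a time, bumping the leftmost entry strictly greater than the inserted value down to the next row. The recording tableau Q records, in position (i, j), the step at which that cell was added to P.
  Insert 2 (step 1): P = [2];  Q = [1]
  Insert 6 (step 2): P = [2, 6];  Q = [1, 2]
  Insert 9 (step 3): P = [2, 6, 9];  Q = [1, 2, 3]
  Insert 4 (step 4): P = [2, 4, 9] / [6];  Q = [1, 2, 3] / [4]
  Insert 1 (step 5): P = [1, 4, 9] / [2] / [6];  Q = [1, 2, 3] / [4] / [5]
  Insert 3 (step 6): P = [1, 3, 9] / [2, 4] / [6];  Q = [1, 2, 3] / [4, 6] / [5]
  Insert 5 (step 7): P = [1, 3, 5] / [2, 4, 9] / [6];  Q = [1, 2, 3] / [4, 6, 7] / [5]
  Insert 7 (step 8): P = [1, 3, 5, 7] / [2, 4, 9] / [6];  Q = [1, 2, 3, 8] / [4, 6, 7] / [5]
  Insert 8 (step 9): P = [1, 3, 5, 7, 8] / [2, 4, 9] / [6];  Q = [1, 2, 3, 8, 9] / [4, 6, 7] / [5]
Final shape: (5, 3, 1).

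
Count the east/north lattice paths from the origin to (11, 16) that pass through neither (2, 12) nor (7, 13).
Number of paths = 10278740

Inclusion–exclusion. Total paths: C(27, 11) = 13037895. Through P₁: C(14, 2)·C(13, 9) = 65065. Through P₂: C(20, 7)·C(7, 4) = 2713200. Since P₁ is strictly southwest of P₂, a monotone path through both must visit P₁ then P₂; paths through both = C(14, 2)·C(6, 5)·C(7, 4) = 19110. Avoid both = 13037895 − 65065 − 2713200 + 19110 = 10278740.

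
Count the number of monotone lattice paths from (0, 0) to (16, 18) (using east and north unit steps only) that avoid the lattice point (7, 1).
Number of paths = 2178965030

Total paths from (0, 0) to (16, 18): C(34, 16) = 2203961430. Paths through (7, 1): (paths (0, 0) → (7, 1)) × (paths (7, 1) → (16, 18)) = C(8, 7) · C(26, 9) = 8 · 3124550 = 24996400. Avoidance count = 2203961430 − 24996400 = 2178965030.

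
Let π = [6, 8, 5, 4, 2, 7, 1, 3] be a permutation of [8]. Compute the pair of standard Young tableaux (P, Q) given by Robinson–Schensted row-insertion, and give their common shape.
P = [1, 3] / [2, 7] / [4, 8] / [5] / [6];  Q = [1, 2] / [3, 6] / [4, 8] / [5] / [7];  common shape = (2, 2, 2, 1, 1)

Row-insert the values π_1, π_2, … into P one at a time, bumping the leftmost entry strictly greater than the inserted value down to the next row. The recording tableau Q records, in position (i, j), the step at which that cell was added to P.
  Insert 6 (step 1): P = [6];  Q = [1]
  Insert 8 (step 2): P = [6, 8];  Q = [1, 2]
  Insert 5 (step 3): P = [5, 8] / [6];  Q = [1, 2] / [3]
  Insert 4 (step 4): P = [4, 8] / [5] / [6];  Q = [1, 2] / [3] / [4]
  Insert 2 (step 5): P = [2, 8] / [4] / [5] / [6];  Q = [1, 2] / [3] / [4] / [5]
  Insert 7 (step 6): P = [2, 7] / [4, 8] / [5] / [6];  Q = [1, 2] / [3, 6] / [4] / [5]
  Insert 1 (step 7): P = [1, 7] / [2, 8] / [4] / [5] / [6];  Q = [1, 2] / [3, 6] / [4] / [5] / [7]
  Insert 3 (step 8): P = [1, 3] / [2, 7] / [4, 8] / [5] / [6];  Q = [1, 2] / [3, 6] / [4, 8] / [5] / [7]
Final shape: (2, 2, 2, 1, 1).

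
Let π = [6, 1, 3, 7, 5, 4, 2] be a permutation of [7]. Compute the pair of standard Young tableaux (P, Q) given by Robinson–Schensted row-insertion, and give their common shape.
P = [1, 2, 4] / [3, 7] / [5] / [6];  Q = [1, 3, 4] / [2, 5] / [6] / [7];  common shape = (3, 2, 1, 1)

Row-insert the values π_1, π_2, … into P one at a time, bumping the leftmost entry strictly greater than the inserted value down to the next row. The recording tableau Q records, in position (i, j), the step at which that cell was added to P.
  Insert 6 (step 1): P = [6];  Q = [1]
  Insert 1 (step 2): P = [1] / [6];  Q = [1] / [2]
  Insert 3 (step 3): P = [1, 3] / [6];  Q = [1, 3] / [2]
  Insert 7 (step 4): P = [1, 3, 7] / [6];  Q = [1, 3, 4] / [2]
  Insert 5 (step 5): P = [1, 3, 5] / [6, 7];  Q = [1, 3, 4] / [2, 5]
  Insert 4 (step 6): P = [1, 3, 4] / [5, 7] / [6];  Q = [1, 3, 4] / [2, 5] / [6]
  Insert 2 (step 7): P = [1, 2, 4] / [3, 7] / [5] / [6];  Q = [1, 3, 4] / [2, 5] / [6] / [7]
Final shape: (3, 2, 1, 1).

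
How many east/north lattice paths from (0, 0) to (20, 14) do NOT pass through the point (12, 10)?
Number of paths = 1071885870

Total paths from (0, 0) to (20, 14): C(34, 20) = 1391975640. Paths through (12, 10): (paths (0, 0) → (12, 10)) × (paths (12, 10) → (20, 14)) = C(22, 12) · C(12, 8) = 646646 · 495 = 320089770. Avoidance count = 1391975640 − 320089770 = 1071885870.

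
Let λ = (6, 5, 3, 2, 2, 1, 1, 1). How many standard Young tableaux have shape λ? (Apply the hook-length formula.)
# SYT of shape (6, 5, 3, 2, 2, 1, 1, 1) = 854658000

Hook-length formula: f^λ = n! / Π hook(c), product over all cells c of the Young diagram. For λ = (6, 5, 3, 2, 2, 1, 1, 1), n = 21 boxes. Hook lengths by row (left-to-right, top-to-bottom): [13, 9, 6, 4, 3, 1]; [11, 7, 4, 2, 1]; [8, 4, 1]; [6, 2]; [5, 1]; [3]; [2]; [1]. Product of hooks = 59779399680. So f^λ = 21! / 59779399680 = 51090942171709440000 / 59779399680 = 854658000.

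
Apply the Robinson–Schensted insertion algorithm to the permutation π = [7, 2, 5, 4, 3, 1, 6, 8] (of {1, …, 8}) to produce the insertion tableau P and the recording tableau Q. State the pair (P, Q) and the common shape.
P = [1, 3, 6, 8] / [2] / [4] / [5] / [7];  Q = [1, 3, 7, 8] / [2] / [4] / [5] / [6];  common shape = (4, 1, 1, 1, 1)

Row-insert the values π_1, π_2, … into P one at a time, bumping the leftmost entry strictly greater than the inserted value down to the next row. The recording tableau Q records, in position (i, j), the step at which that cell was added to P.
  Insert 7 (step 1): P = [7];  Q = [1]
  Insert 2 (step 2): P = [2] / [7];  Q = [1] / [2]
  Insert 5 (step 3): P = [2, 5] / [7];  Q = [1, 3] / [2]
  Insert 4 (step 4): P = [2, 4] / [5] / [7];  Q = [1, 3] / [2] / [4]
  Insert 3 (step 5): P = [2, 3] / [4] / [5] / [7];  Q = [1, 3] / [2] / [4] / [5]
  Insert 1 (step 6): P = [1, 3] / [2] / [4] / [5] / [7];  Q = [1, 3] / [2] / [4] / [5] / [6]
  Insert 6 (step 7): P = [1, 3, 6] / [2] / [4] / [5] / [7];  Q = [1, 3, 7] / [2] / [4] / [5] / [6]
  Insert 8 (step 8): P = [1, 3, 6, 8] / [2] / [4] / [5] / [7];  Q = [1, 3, 7, 8] / [2] / [4] / [5] / [6]
Final shape: (4, 1, 1, 1, 1).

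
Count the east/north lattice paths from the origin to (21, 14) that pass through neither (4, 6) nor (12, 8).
Number of paths = 1509646050

Inclusion–exclusion. Total paths: C(35, 21) = 2319959400. Through P₁: C(10, 4)·C(25, 17) = 227130750. Through P₂: C(20, 12)·C(15, 9) = 630479850. Since P₁ is strictly southwest of P₂, a monotone path through both must visit P₁ then P₂; paths through both = C(10, 4)·C(10, 8)·C(15, 9) = 47297250. Avoid both = 2319959400 − 227130750 − 630479850 + 47297250 = 1509646050.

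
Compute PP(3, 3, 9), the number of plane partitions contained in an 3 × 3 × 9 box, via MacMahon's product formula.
PP(3, 3, 9) = 572572

Evaluate the triple product over i = 1..3, j = 1..3, k = 1..9. The factors are (2/1) · (3/2) · (4/3) · (5/4) · (6/5) · (7/6) · (8/7) · (9/8) · … (81 factors total). The numerators and denominators telescope so the product is an integer; carrying out the multiplication exactly gives PP(3, 3, 9) = 572572.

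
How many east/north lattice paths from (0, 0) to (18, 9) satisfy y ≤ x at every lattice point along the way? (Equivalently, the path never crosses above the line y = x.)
Number of paths = 2466750

By the reflection principle (André's argument), the number of monotone paths to (18, 9) with n ≤ m that never go above y = x is C(27, 18) − C(27, 19) = 4686825 − 2220075 = 2466750.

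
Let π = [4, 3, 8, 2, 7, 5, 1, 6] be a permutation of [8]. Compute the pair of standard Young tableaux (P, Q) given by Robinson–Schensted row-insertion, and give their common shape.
P = [1, 5, 6] / [2, 7] / [3, 8] / [4];  Q = [1, 3, 8] / [2, 5] / [4, 6] / [7];  common shape = (3, 2, 2, 1)

Row-insert the values π_1, π_2, … into P one at a time, bumping the leftmost entry strictly greater than the inserted value down to the next row. The recording tableau Q records, in position (i, j), the step at which that cell was added to P.
  Insert 4 (step 1): P = [4];  Q = [1]
  Insert 3 (step 2): P = [3] / [4];  Q = [1] / [2]
  Insert 8 (step 3): P = [3, 8] / [4];  Q = [1, 3] / [2]
  Insert 2 (step 4): P = [2, 8] / [3] / [4];  Q = [1, 3] / [2] / [4]
  Insert 7 (step 5): P = [2, 7] / [3, 8] / [4];  Q = [1, 3] / [2, 5] / [4]
  Insert 5 (step 6): P = [2, 5] / [3, 7] / [4, 8];  Q = [1, 3] / [2, 5] / [4, 6]
  Insert 1 (step 7): P = [1, 5] / [2, 7] / [3, 8] / [4];  Q = [1, 3] / [2, 5] / [4, 6] / [7]
  Insert 6 (step 8): P = [1, 5, 6] / [2, 7] / [3, 8] / [4];  Q = [1, 3, 8] / [2, 5] / [4, 6] / [7]
Final shape: (3, 2, 2, 1).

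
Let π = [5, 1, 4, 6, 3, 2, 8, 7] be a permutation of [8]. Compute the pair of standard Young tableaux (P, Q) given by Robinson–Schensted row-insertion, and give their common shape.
P = [1, 2, 6, 7] / [3, 8] / [4] / [5];  Q = [1, 3, 4, 7] / [2, 8] / [5] / [6];  common shape = (4, 2, 1, 1)

Row-insert the values π_1, π_2, … into P one at a time, bumping the leftmost entry strictly greater than the inserted value down to the next row. The recording tableau Q records, in position (i, j), the step at which that cell was added to P.
  Insert 5 (step 1): P = [5];  Q = [1]
  Insert 1 (step 2): P = [1] / [5];  Q = [1] / [2]
  Insert 4 (step 3): P = [1, 4] / [5];  Q = [1, 3] / [2]
  Insert 6 (step 4): P = [1, 4, 6] / [5];  Q = [1, 3, 4] / [2]
  Insert 3 (step 5): P = [1, 3, 6] / [4] / [5];  Q = [1, 3, 4] / [2] / [5]
  Insert 2 (step 6): P = [1, 2, 6] / [3] / [4] / [5];  Q = [1, 3, 4] / [2] / [5] / [6]
  Insert 8 (step 7): P = [1, 2, 6, 8] / [3] / [4] / [5];  Q = [1, 3, 4, 7] / [2] / [5] / [6]
  Insert 7 (step 8): P = [1, 2, 6, 7] / [3, 8] / [4] / [5];  Q = [1, 3, 4, 7] / [2, 8] / [5] / [6]
Final shape: (4, 2, 1, 1).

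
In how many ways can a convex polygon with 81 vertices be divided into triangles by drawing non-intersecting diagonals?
C_79 = 289450081175264899454283846029490767264392230

These polygon triangulations are counted by the Catalan number C_n = (1/(n + 1)) · C(2n, n). For n = 79: C_79 = (1/80) · C(158, 79) = 23156006494021191956342707682359261381151378400/80 = 289450081175264899454283846029490767264392230.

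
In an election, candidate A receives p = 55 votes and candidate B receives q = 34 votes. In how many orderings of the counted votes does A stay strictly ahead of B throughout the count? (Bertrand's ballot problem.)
Strict-lead orderings = 1039147635006373235031864

Total orderings of the 89 votes with 55 for A: C(89, 55) = 4404006643598438948468376. By the Bertrand ballot formula (Cycle Lemma / reflection principle), the number of orderings in which A is strictly ahead of B throughout is (p − q)/(p + q) · C(p + q, p) = (55 − 34)/(55 + 34) · 4404006643598438948468376 = 1039147635006373235031864.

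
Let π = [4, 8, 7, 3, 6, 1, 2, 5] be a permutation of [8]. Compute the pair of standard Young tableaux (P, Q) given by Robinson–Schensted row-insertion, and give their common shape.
P = [1, 2, 5] / [3, 6] / [4, 7] / [8];  Q = [1, 2, 8] / [3, 5] / [4, 7] / [6];  common shape = (3, 2, 2, 1)

Row-insert the values π_1, π_2, … into P one at a time, bumping the leftmost entry strictly greater than the inserted value down to the next row. The recording tableau Q records, in position (i, j), the step at which that cell was added to P.
  Insert 4 (step 1): P = [4];  Q = [1]
  Insert 8 (step 2): P = [4, 8];  Q = [1, 2]
  Insert 7 (step 3): P = [4, 7] / [8];  Q = [1, 2] / [3]
  Insert 3 (step 4): P = [3, 7] / [4] / [8];  Q = [1, 2] / [3] / [4]
  Insert 6 (step 5): P = [3, 6] / [4, 7] / [8];  Q = [1, 2] / [3, 5] / [4]
  Insert 1 (step 6): P = [1, 6] / [3, 7] / [4] / [8];  Q = [1, 2] / [3, 5] / [4] / [6]
  Insert 2 (step 7): P = [1, 2] / [3, 6] / [4, 7] / [8];  Q = [1, 2] / [3, 5] / [4, 7] / [6]
  Insert 5 (step 8): P = [1, 2, 5] / [3, 6] / [4, 7] / [8];  Q = [1, 2, 8] / [3, 5] / [4, 7] / [6]
Final shape: (3, 2, 2, 1).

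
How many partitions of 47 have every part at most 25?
p(47, parts ≤ 25) = 121248

Use the recurrence p(n, m) = p(n, m−1) + p(n−m, m): either the largest part is < m (count p(n, m−1)) or the largest part is exactly m (remove one copy of m, count p(n−m, m)). With p(0, ·) = 1 this gives p(47, parts ≤ 25) = 121248. (By conjugating Young diagrams, this also counts partitions of 47 into at most 25 parts.)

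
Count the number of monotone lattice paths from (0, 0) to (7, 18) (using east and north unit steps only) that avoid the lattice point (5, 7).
Number of paths = 418924

Total paths from (0, 0) to (7, 18): C(25, 7) = 480700. Paths through (5, 7): (paths (0, 0) → (5, 7)) × (paths (5, 7) → (7, 18)) = C(12, 5) · C(13, 2) = 792 · 78 = 61776. Avoidance count = 480700 − 61776 = 418924.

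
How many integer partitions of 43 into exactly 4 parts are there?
p(43, 4 parts) = 588

Partitions of n into exactly k parts are in bijection with partitions of n − k into at most k parts (subtract 1 from each part). So p(43, exactly 4) = p(39, parts ≤ 4). Computing via the recurrence p(m, j) = p(m, j−1) + p(m−j, j) gives 588.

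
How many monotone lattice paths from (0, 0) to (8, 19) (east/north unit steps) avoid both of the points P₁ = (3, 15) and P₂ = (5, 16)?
Number of paths = 1759239

Inclusion–exclusion. Total paths: C(27, 8) = 2220075. Through P₁: C(18, 3)·C(9, 5) = 102816. Through P₂: C(21, 5)·C(6, 3) = 406980. Since P₁ is strictly southwest of P₂, a monotone path through both must visit P₁ then P₂; paths through both = C(18, 3)·C(3, 2)·C(6, 3) = 48960. Avoid both = 2220075 − 102816 − 406980 + 48960 = 1759239.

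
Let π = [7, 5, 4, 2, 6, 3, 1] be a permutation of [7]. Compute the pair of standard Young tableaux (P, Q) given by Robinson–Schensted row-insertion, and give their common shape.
P = [1, 3] / [2, 6] / [4] / [5] / [7];  Q = [1, 5] / [2, 6] / [3] / [4] / [7];  common shape = (2, 2, 1, 1, 1)

Row-insert the values π_1, π_2, … into P one at a time, bumping the leftmost entry strictly greater than the inserted value down to the next row. The recording tableau Q records, in position (i, j), the step at which that cell was added to P.
  Insert 7 (step 1): P = [7];  Q = [1]
  Insert 5 (step 2): P = [5] / [7];  Q = [1] / [2]
  Insert 4 (step 3): P = [4] / [5] / [7];  Q = [1] / [2] / [3]
  Insert 2 (step 4): P = [2] / [4] / [5] / [7];  Q = [1] / [2] / [3] / [4]
  Insert 6 (step 5): P = [2, 6] / [4] / [5] / [7];  Q = [1, 5] / [2] / [3] / [4]
  Insert 3 (step 6): P = [2, 3] / [4, 6] / [5] / [7];  Q = [1, 5] / [2, 6] / [3] / [4]
  Insert 1 (step 7): P = [1, 3] / [2, 6] / [4] / [5] / [7];  Q = [1, 5] / [2, 6] / [3] / [4] / [7]
Final shape: (2, 2, 1, 1, 1).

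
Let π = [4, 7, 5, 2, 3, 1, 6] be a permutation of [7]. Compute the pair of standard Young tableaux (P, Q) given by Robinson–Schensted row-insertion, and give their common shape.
P = [1, 3, 6] / [2, 5] / [4] / [7];  Q = [1, 2, 7] / [3, 5] / [4] / [6];  common shape = (3, 2, 1, 1)

Row-insert the values π_1, π_2, … into P one at a time, bumping the leftmost entry strictly greater than the inserted value down to the next row. The recording tableau Q records, in position (i, j), the step at which that cell was added to P.
  Insert 4 (step 1): P = [4];  Q = [1]
  Insert 7 (step 2): P = [4, 7];  Q = [1, 2]
  Insert 5 (step 3): P = [4, 5] / [7];  Q = [1, 2] / [3]
  Insert 2 (step 4): P = [2, 5] / [4] / [7];  Q = [1, 2] / [3] / [4]
  Insert 3 (step 5): P = [2, 3] / [4, 5] / [7];  Q = [1, 2] / [3, 5] / [4]
  Insert 1 (step 6): P = [1, 3] / [2, 5] / [4] / [7];  Q = [1, 2] / [3, 5] / [4] / [6]
  Insert 6 (step 7): P = [1, 3, 6] / [2, 5] / [4] / [7];  Q = [1, 2, 7] / [3, 5] / [4] / [6]
Final shape: (3, 2, 1, 1).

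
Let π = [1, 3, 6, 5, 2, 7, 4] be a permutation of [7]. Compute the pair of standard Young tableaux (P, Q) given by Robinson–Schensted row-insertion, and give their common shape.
P = [1, 2, 4, 7] / [3, 5] / [6];  Q = [1, 2, 3, 6] / [4, 7] / [5];  common shape = (4, 2, 1)

Row-insert the values π_1, π_2, … into P one at a time, bumping the leftmost entry strictly greater than the inserted value down to the next row. The recording tableau Q records, in position (i, j), the step at which that cell was added to P.
  Insert 1 (step 1): P = [1];  Q = [1]
  Insert 3 (step 2): P = [1, 3];  Q = [1, 2]
  Insert 6 (step 3): P = [1, 3, 6];  Q = [1, 2, 3]
  Insert 5 (step 4): P = [1, 3, 5] / [6];  Q = [1, 2, 3] / [4]
  Insert 2 (step 5): P = [1, 2, 5] / [3] / [6];  Q = [1, 2, 3] / [4] / [5]
  Insert 7 (step 6): P = [1, 2, 5, 7] / [3] / [6];  Q = [1, 2, 3, 6] / [4] / [5]
  Insert 4 (step 7): P = [1, 2, 4, 7] / [3, 5] / [6];  Q = [1, 2, 3, 6] / [4, 7] / [5]
Final shape: (4, 2, 1).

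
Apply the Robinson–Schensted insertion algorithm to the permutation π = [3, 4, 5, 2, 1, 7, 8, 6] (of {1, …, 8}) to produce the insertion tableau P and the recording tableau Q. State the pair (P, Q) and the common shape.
P = [1, 4, 5, 6, 8] / [2, 7] / [3];  Q = [1, 2, 3, 6, 7] / [4, 8] / [5];  common shape = (5, 2, 1)

Row-insert the values π_1, π_2, … into P one at a time, bumping the leftmost entry strictly greater than the inserted value down to the next row. The recording tableau Q records, in position (i, j), the step at which that cell was added to P.
  Insert 3 (step 1): P = [3];  Q = [1]
  Insert 4 (step 2): P = [3, 4];  Q = [1, 2]
  Insert 5 (step 3): P = [3, 4, 5];  Q = [1, 2, 3]
  Insert 2 (step 4): P = [2, 4, 5] / [3];  Q = [1, 2, 3] / [4]
  Insert 1 (step 5): P = [1, 4, 5] / [2] / [3];  Q = [1, 2, 3] / [4] / [5]
  Insert 7 (step 6): P = [1, 4, 5, 7] / [2] / [3];  Q = [1, 2, 3, 6] / [4] / [5]
  Insert 8 (step 7): P = [1, 4, 5, 7, 8] / [2] / [3];  Q = [1, 2, 3, 6, 7] / [4] / [5]
  Insert 6 (step 8): P = [1, 4, 5, 6, 8] / [2, 7] / [3];  Q = [1, 2, 3, 6, 7] / [4, 8] / [5]
Final shape: (5, 2, 1).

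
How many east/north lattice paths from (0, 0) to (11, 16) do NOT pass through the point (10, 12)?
Number of paths = 9804665

Total paths from (0, 0) to (11, 16): C(27, 11) = 13037895. Paths through (10, 12): (paths (0, 0) → (10, 12)) × (paths (10, 12) → (11, 16)) = C(22, 10) · C(5, 1) = 646646 · 5 = 3233230. Avoidance count = 13037895 − 3233230 = 9804665.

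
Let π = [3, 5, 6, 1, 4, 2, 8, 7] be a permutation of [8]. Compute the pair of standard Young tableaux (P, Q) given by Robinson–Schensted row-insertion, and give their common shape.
P = [1, 2, 6, 7] / [3, 4, 8] / [5];  Q = [1, 2, 3, 7] / [4, 5, 8] / [6];  common shape = (4, 3, 1)

Row-insert the values π_1, π_2, … into P one at a time, bumping the leftmost entry strictly greater than the inserted value down to the next row. The recording tableau Q records, in position (i, j), the step at which that cell was added to P.
  Insert 3 (step 1): P = [3];  Q = [1]
  Insert 5 (step 2): P = [3, 5];  Q = [1, 2]
  Insert 6 (step 3): P = [3, 5, 6];  Q = [1, 2, 3]
  Insert 1 (step 4): P = [1, 5, 6] / [3];  Q = [1, 2, 3] / [4]
  Insert 4 (step 5): P = [1, 4, 6] / [3, 5];  Q = [1, 2, 3] / [4, 5]
  Insert 2 (step 6): P = [1, 2, 6] / [3, 4] / [5];  Q = [1, 2, 3] / [4, 5] / [6]
  Insert 8 (step 7): P = [1, 2, 6, 8] / [3, 4] / [5];  Q = [1, 2, 3, 7] / [4, 5] / [6]
  Insert 7 (step 8): P = [1, 2, 6, 7] / [3, 4, 8] / [5];  Q = [1, 2, 3, 7] / [4, 5, 8] / [6]
Final shape: (4, 3, 1).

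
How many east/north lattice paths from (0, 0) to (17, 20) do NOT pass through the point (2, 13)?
Number of paths = 15887461590

Total paths from (0, 0) to (17, 20): C(37, 17) = 15905368710. Paths through (2, 13): (paths (0, 0) → (2, 13)) × (paths (2, 13) → (17, 20)) = C(15, 2) · C(22, 15) = 105 · 170544 = 17907120. Avoidance count = 15905368710 − 17907120 = 15887461590.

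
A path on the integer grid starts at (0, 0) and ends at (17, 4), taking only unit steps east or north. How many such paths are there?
Number of paths = 5985

A monotone lattice path from (0, 0) to (17, 4) consists of 17 east steps and 4 north steps in some order, so it is determined by which 17 of the 21 steps are east. The count is C(21, 17) = 5985.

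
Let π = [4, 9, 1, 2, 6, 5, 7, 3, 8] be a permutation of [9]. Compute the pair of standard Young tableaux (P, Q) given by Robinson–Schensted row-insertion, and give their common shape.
P = [1, 2, 3, 7, 8] / [4, 5] / [6] / [9];  Q = [1, 2, 5, 7, 9] / [3, 4] / [6] / [8];  common shape = (5, 2, 1, 1)

Row-insert the values π_1, π_2, … into P one at a time, bumping the leftmost entry strictly greater than the inserted value down to the next row. The recording tableau Q records, in position (i, j), the step at which that cell was added to P.
  Insert 4 (step 1): P = [4];  Q = [1]
  Insert 9 (step 2): P = [4, 9];  Q = [1, 2]
  Insert 1 (step 3): P = [1, 9] / [4];  Q = [1, 2] / [3]
  Insert 2 (step 4): P = [1, 2] / [4, 9];  Q = [1, 2] / [3, 4]
  Insert 6 (step 5): P = [1, 2, 6] / [4, 9];  Q = [1, 2, 5] / [3, 4]
  Insert 5 (step 6): P = [1, 2, 5] / [4, 6] / [9];  Q = [1, 2, 5] / [3, 4] / [6]
  Insert 7 (step 7): P = [1, 2, 5, 7] / [4, 6] / [9];  Q = [1, 2, 5, 7] / [3, 4] / [6]
  Insert 3 (step 8): P = [1, 2, 3, 7] / [4, 5] / [6] / [9];  Q = [1, 2, 5, 7] / [3, 4] / [6] / [8]
  Insert 8 (step 9): P = [1, 2, 3, 7, 8] / [4, 5] / [6] / [9];  Q = [1, 2, 5, 7, 9] / [3, 4] / [6] / [8]
Final shape: (5, 2, 1, 1).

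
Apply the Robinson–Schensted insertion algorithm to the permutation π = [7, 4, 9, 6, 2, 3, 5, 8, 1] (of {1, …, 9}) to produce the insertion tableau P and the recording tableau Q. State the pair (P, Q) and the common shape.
P = [1, 3, 5, 8] / [2, 6] / [4, 9] / [7];  Q = [1, 3, 7, 8] / [2, 4] / [5, 6] / [9];  common shape = (4, 2, 2, 1)

Row-insert the values π_1, π_2, … into P one at a time, bumping the leftmost entry strictly greater than the inserted value down to the next row. The recording tableau Q records, in position (i, j), the step at which that cell was added to P.
  Insert 7 (step 1): P = [7];  Q = [1]
  Insert 4 (step 2): P = [4] / [7];  Q = [1] / [2]
  Insert 9 (step 3): P = [4, 9] / [7];  Q = [1, 3] / [2]
  Insert 6 (step 4): P = [4, 6] / [7, 9];  Q = [1, 3] / [2, 4]
  Insert 2 (step 5): P = [2, 6] / [4, 9] / [7];  Q = [1, 3] / [2, 4] / [5]
  Insert 3 (step 6): P = [2, 3] / [4, 6] / [7, 9];  Q = [1, 3] / [2, 4] / [5, 6]
  Insert 5 (step 7): P = [2, 3, 5] / [4, 6] / [7, 9];  Q = [1, 3, 7] / [2, 4] / [5, 6]
  Insert 8 (step 8): P = [2, 3, 5, 8] / [4, 6] / [7, 9];  Q = [1, 3, 7, 8] / [2, 4] / [5, 6]
  Insert 1 (step 9): P = [1, 3, 5, 8] / [2, 6] / [4, 9] / [7];  Q = [1, 3, 7, 8] / [2, 4] / [5, 6] / [9]
Final shape: (4, 2, 2, 1).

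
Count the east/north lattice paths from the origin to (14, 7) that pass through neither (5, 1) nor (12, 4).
Number of paths = 75250

Inclusion–exclusion. Total paths: C(21, 14) = 116280. Through P₁: C(6, 5)·C(15, 9) = 30030. Through P₂: C(16, 12)·C(5, 2) = 18200. Since P₁ is strictly southwest of P₂, a monotone path through both must visit P₁ then P₂; paths through both = C(6, 5)·C(10, 7)·C(5, 2) = 7200. Avoid both = 116280 − 30030 − 18200 + 7200 = 75250.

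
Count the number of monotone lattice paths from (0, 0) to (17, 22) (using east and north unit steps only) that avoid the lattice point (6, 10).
Number of paths = 40193677186

Total paths from (0, 0) to (17, 22): C(39, 17) = 51021117810. Paths through (6, 10): (paths (0, 0) → (6, 10)) × (paths (6, 10) → (17, 22)) = C(16, 6) · C(23, 11) = 8008 · 1352078 = 10827440624. Avoidance count = 51021117810 − 10827440624 = 40193677186.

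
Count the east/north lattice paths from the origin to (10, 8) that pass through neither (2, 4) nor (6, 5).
Number of paths = 22788

Inclusion–exclusion. Total paths: C(18, 10) = 43758. Through P₁: C(6, 2)·C(12, 8) = 7425. Through P₂: C(11, 6)·C(7, 4) = 16170. Since P₁ is strictly southwest of P₂, a monotone path through both must visit P₁ then P₂; paths through both = C(6, 2)·C(5, 4)·C(7, 4) = 2625. Avoid both = 43758 − 7425 − 16170 + 2625 = 22788.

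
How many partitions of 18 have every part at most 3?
p(18, parts ≤ 3) = 37

Use the recurrence p(n, m) = p(n, m−1) + p(n−m, m): either the largest part is < m (count p(n, m−1)) or the largest part is exactly m (remove one copy of m, count p(n−m, m)). With p(0, ·) = 1 this gives p(18, parts ≤ 3) = 37. (By conjugating Young diagrams, this also counts partitions of 18 into at most 3 parts.)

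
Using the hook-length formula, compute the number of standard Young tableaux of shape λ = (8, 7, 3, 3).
# SYT of shape (8, 7, 3, 3) = 82300400

Hook-length formula: f^λ = n! / Π hook(c), product over all cells c of the Young diagram. For λ = (8, 7, 3, 3), n = 21 boxes. Hook lengths by row (left-to-right, top-to-bottom): [11, 10, 9, 6, 5, 4, 3, 1]; [9, 8, 7, 4, 3, 2, 1]; [4, 3, 2]; [3, 2, 1]. Product of hooks = 620786073600. So f^λ = 21! / 620786073600 = 51090942171709440000 / 620786073600 = 82300400.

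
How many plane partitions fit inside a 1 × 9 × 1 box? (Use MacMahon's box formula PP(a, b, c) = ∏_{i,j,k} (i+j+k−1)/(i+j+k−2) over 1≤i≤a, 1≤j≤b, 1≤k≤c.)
PP(1, 9, 1) = 10

Evaluate the triple product over i = 1..1, j = 1..9, k = 1..1. The factors are (2/1) · (3/2) · (4/3) · (5/4) · (6/5) · (7/6) · (8/7) · (9/8) · … (9 factors total). The numerators and denominators telescope so the product is an integer; carrying out the multiplication exactly gives PP(1, 9, 1) = 10.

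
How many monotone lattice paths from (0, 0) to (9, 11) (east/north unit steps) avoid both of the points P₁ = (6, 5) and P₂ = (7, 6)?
Number of paths = 112520

Inclusion–exclusion. Total paths: C(20, 9) = 167960. Through P₁: C(11, 6)·C(9, 3) = 38808. Through P₂: C(13, 7)·C(7, 2) = 36036. Since P₁ is strictly southwest of P₂, a monotone path through both must visit P₁ then P₂; paths through both = C(11, 6)·C(2, 1)·C(7, 2) = 19404. Avoid both = 167960 − 38808 − 36036 + 19404 = 112520.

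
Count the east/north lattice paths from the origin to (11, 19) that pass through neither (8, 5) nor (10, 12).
Number of paths = 48949628

Inclusion–exclusion. Total paths: C(30, 11) = 54627300. Through P₁: C(13, 8)·C(17, 3) = 875160. Through P₂: C(22, 10)·C(8, 1) = 5173168. Since P₁ is strictly southwest of P₂, a monotone path through both must visit P₁ then P₂; paths through both = C(13, 8)·C(9, 2)·C(8, 1) = 370656. Avoid both = 54627300 − 875160 − 5173168 + 370656 = 48949628.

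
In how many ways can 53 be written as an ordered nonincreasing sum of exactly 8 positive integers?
p(53, 8 parts) = 17674

Partitions of n into exactly k parts are in bijection with partitions of n − k into at most k parts (subtract 1 from each part). So p(53, exactly 8) = p(45, parts ≤ 8). Computing via the recurrence p(m, j) = p(m, j−1) + p(m−j, j) gives 17674.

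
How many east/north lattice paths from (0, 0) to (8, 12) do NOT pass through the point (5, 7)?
Number of paths = 81618

Total paths from (0, 0) to (8, 12): C(20, 8) = 125970. Paths through (5, 7): (paths (0, 0) → (5, 7)) × (paths (5, 7) → (8, 12)) = C(12, 5) · C(8, 3) = 792 · 56 = 44352. Avoidance count = 125970 − 44352 = 81618.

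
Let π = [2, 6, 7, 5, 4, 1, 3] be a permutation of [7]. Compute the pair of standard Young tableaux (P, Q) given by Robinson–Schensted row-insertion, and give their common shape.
P = [1, 3, 7] / [2, 4] / [5] / [6];  Q = [1, 2, 3] / [4, 7] / [5] / [6];  common shape = (3, 2, 1, 1)

Row-insert the values π_1, π_2, … into P one at a time, bumping the leftmost entry strictly greater than the inserted value down to the next row. The recording tableau Q records, in position (i, j), the step at which that cell was added to P.
  Insert 2 (step 1): P = [2];  Q = [1]
  Insert 6 (step 2): P = [2, 6];  Q = [1, 2]
  Insert 7 (step 3): P = [2, 6, 7];  Q = [1, 2, 3]
  Insert 5 (step 4): P = [2, 5, 7] / [6];  Q = [1, 2, 3] / [4]
  Insert 4 (step 5): P = [2, 4, 7] / [5] / [6];  Q = [1, 2, 3] / [4] / [5]
  Insert 1 (step 6): P = [1, 4, 7] / [2] / [5] / [6];  Q = [1, 2, 3] / [4] / [5] / [6]
  Insert 3 (step 7): P = [1, 3, 7] / [2, 4] / [5] / [6];  Q = [1, 2, 3] / [4, 7] / [5] / [6]
Final shape: (3, 2, 1, 1).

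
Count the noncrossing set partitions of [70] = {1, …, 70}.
C_70 = 1321422108420282270489942177190229544600

These noncrossing partitions are counted by the Catalan number C_n = (1/(n + 1)) · C(2n, n). For n = 70: C_70 = (1/71) · C(140, 70) = 93820969697840041204785894580506297666600/71 = 1321422108420282270489942177190229544600.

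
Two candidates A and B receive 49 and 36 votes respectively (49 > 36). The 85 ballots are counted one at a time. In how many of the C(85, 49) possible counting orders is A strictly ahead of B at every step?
Strict-lead orderings = 190408927686694701286770

Total orderings of the 85 votes with 49 for A: C(85, 49) = 1244981450259157662259650. By the Bertrand ballot formula (Cycle Lemma / reflection principle), the number of orderings in which A is strictly ahead of B throughout is (p − q)/(p + q) · C(p + q, p) = (49 − 36)/(49 + 36) · 1244981450259157662259650 = 190408927686694701286770.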